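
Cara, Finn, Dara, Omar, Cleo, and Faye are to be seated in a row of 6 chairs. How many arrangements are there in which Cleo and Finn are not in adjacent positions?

Of the 6! = 720 arrangements, those with Cleo and Finn adjacent number 2 × 5! = 240 (treat the pair as a block with 2 internal orders).
So 720 − 240 = 480 arrangements keep them apart.

480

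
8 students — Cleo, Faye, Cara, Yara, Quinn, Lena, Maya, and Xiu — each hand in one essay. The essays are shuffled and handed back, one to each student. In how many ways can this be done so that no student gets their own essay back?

14833

Let Aᵢ be the assignments in which student i gets their own essay. We want the size of the complement of A₁∪…∪A_8.
By inclusion–exclusion this is Σ_{j=0}^{8} (−1)^j C(8,j)·(8−j)!.
Computing: 40320 − 40320 + 20160 − 6720 + 1680 − 336 + 56 − 8 + 1 = 14833.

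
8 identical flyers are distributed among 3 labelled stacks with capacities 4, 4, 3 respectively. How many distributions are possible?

10

Without the upper bounds there are C(10,2) = 45 ways to split 8 among 3 stacks.
Subtract solutions that violate a single cap (substitute x_i' = x_i − (cap_i+1)): x_1 ≥ 5 gives C(5,2) = 10; x_2 ≥ 5 gives C(5,2) = 10; x_3 ≥ 4 gives C(6,2) = 15. Together 35.
No two caps can be exceeded simultaneously, so the pair terms are all 0.
By inclusion–exclusion the count is 45 − 35 + 0 = 10.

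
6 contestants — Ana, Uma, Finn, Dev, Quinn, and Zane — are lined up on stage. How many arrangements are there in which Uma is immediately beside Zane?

240

Treat {Uma, Zane} as a single unit. There are 5 units to order, and the pair itself can be ordered 2 ways.
So the count is 2·(5)! = 240.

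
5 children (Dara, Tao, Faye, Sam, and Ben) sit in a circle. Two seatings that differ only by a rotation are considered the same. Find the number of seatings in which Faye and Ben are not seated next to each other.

12

All circular seatings of 5 people number (4)! = 24.
Those with Faye next to Ben: fuse the pair into one unit and seat 4 units around a circle — 2·(3)! = 12.
Subtracting, 24 − 12 = 12.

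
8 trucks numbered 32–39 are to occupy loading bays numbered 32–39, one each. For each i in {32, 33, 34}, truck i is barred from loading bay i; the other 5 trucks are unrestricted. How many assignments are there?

27240

Let Aᵢ (for i ∈ {32, 33, 34}) be the placements that put truck i in its forbidden loading bay. Any j of these fix j positions, leaving (8−j)! ways to fill the rest, and there are C(3,j) ways to pick which j.
By inclusion–exclusion, the number of valid placements is Σ_{j=0}^{3} (−1)^j C(3,j)·(8−j)!.
Computing: 40320 − 15120 + 2160 − 120 = 27240.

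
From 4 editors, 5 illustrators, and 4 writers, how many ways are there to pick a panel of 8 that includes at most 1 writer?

Split by how many writers are chosen (0 through 1).
Sum: C(4,0)·C(9,8) + C(4,1)·C(9,7) = 9 + 144 = 153.

153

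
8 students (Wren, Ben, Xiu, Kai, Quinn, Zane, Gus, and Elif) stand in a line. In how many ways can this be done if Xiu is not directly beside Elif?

There are 8! = 40320 arrangements in all. If Xiu and Elif are adjacent, merging them into one block gives 2·(7)! = 10080 arrangements.
Complementary counting: 40320 − 10080 = 30240.

30240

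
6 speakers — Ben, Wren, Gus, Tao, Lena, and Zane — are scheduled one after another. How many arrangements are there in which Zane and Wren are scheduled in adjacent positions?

240

Glue Zane and Wren into one block (2 internal orders), leaving 5 units to arrange in a row.
So the count is 2·(5)! = 240.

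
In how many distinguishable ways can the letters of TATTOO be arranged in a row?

60

Letter multiplicities in TATTOO: A×1, O×2, T×3.
The number of distinct arrangements is 6!/(3!·2!) = 720/12 = 60.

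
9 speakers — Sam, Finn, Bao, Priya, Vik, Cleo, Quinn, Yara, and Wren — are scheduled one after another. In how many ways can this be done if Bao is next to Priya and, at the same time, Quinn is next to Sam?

20160

Treat {Bao,Priya} as one block (2 orders) and {Quinn,Sam} as another (2 orders).
That leaves 7 units to arrange: 2 × 2 × 7! = 4 × 5040 = 20160.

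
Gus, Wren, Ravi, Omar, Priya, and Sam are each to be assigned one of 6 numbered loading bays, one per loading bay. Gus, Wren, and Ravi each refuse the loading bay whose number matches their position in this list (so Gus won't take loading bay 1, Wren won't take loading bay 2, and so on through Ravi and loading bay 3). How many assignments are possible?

426

Let Aᵢ (for i ∈ {1, 2, 3}) be the placements that put person i in their forbidden loading bay. Any j of these fix j positions, leaving (6−j)! ways to fill the rest, and there are C(3,j) ways to pick which j.
By inclusion–exclusion, the number of valid placements is Σ_{j=0}^{3} (−1)^j C(3,j)·(6−j)!.
Computing: 720 − 360 + 72 − 6 = 426.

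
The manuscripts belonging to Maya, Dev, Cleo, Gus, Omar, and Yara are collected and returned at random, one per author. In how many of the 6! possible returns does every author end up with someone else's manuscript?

This is the derangement count D_6: permutations of 6 items with no fixed point.
By inclusion–exclusion this is Σ_{j=0}^{6} (−1)^j C(6,j)·(6−j)!.
Computing: 720 − 720 + 360 − 120 + 30 − 6 + 1 = 265.

265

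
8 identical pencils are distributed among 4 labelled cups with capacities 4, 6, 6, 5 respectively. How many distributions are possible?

By stars and bars, unrestricted non-negative solutions to x_1+…+x_4 = 8 number C(8+3,3) = 165.
Subtract solutions that violate a single cap (substitute x_i' = x_i − (cap_i+1)): x_1 ≥ 5 gives C(6,3) = 20; x_2 ≥ 7 gives C(4,3) = 4; x_3 ≥ 7 gives C(4,3) = 4; x_4 ≥ 6 gives C(5,3) = 10. Together 38.
No two caps can be exceeded simultaneously, so the pair terms are all 0.
By inclusion–exclusion the count is 165 − 38 + 0 = 127.

127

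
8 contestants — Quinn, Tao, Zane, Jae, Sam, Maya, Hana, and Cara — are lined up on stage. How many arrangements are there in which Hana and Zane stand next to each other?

10080

Glue Hana and Zane into one block (2 internal orders), leaving 7 units to arrange in a row.
So the count is 2·(7)! = 10080.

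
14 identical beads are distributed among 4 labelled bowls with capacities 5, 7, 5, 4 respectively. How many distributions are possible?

Without the upper bounds there are C(17,3) = 680 ways to split 14 among 4 bowls.
Subtract solutions that violate a single cap (substitute x_i' = x_i − (cap_i+1)): x_1 ≥ 6 gives C(11,3) = 165; x_2 ≥ 8 gives C(9,3) = 84; x_3 ≥ 6 gives C(11,3) = 165; x_4 ≥ 5 gives C(12,3) = 220. Together 634.
Add back pairs where two caps are both exceeded: 1 + 10 + 20 + 1 + 4 + 20 = 56.
By inclusion–exclusion the count is 680 − 634 + 56 = 102.

102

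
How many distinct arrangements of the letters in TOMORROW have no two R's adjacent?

Total arrangements of TOMORROW: 8!/(3!·2!) = 3360.
Arrangements with the R's together: treat RR as one letter, giving (7)!/(3!) = 840.
Hence 3360 − 840 = 2520.

2520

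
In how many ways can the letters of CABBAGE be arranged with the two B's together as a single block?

360

Treat the 2 copies of B as a single block. The multiset to arrange is then {BB, A, A, C, E, G}, 6 items in all.
That gives (6)!/(2!) = 360 arrangements.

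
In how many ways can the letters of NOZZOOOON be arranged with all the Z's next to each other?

Treat the 2 copies of Z as a single block. The multiset to arrange is then {ZZ, N, N, O, O, O, O, O}, 8 items in all.
That gives (8)!/(5!·2!) = 168 arrangements.

168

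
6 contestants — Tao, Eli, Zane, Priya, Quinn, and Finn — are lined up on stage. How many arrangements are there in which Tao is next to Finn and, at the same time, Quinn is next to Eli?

96

Treat {Tao,Finn} as one block (2 orders) and {Quinn,Eli} as another (2 orders).
That leaves 4 units to arrange: 2 × 2 × 4! = 4 × 24 = 96.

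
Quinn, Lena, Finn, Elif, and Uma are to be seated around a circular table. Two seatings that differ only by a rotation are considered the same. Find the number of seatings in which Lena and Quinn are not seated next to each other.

12

Without the restriction there are (4)! = 24 seatings.
Those with Lena next to Quinn: fuse the pair into one unit and seat 4 units around a circle — 2·(3)! = 12.
Subtracting, 24 − 12 = 12.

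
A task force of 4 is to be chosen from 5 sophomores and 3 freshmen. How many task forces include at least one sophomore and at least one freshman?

65

Unrestricted: C(8,4) = 70 ways to pick any 4 of the 8.
Subtract selections that omit an entire group: no sophomores → C(3,4) = 0; no freshmen → C(5,4) = 5.
Both groups omitted at once is impossible, so 70 − 5 = 65.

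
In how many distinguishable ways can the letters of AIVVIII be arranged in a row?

105

AIVVIII has 7 letters with I appearing 4 times and V appearing twice.
So there are 7! / (4!·2!) = 105 distinguishable arrangements.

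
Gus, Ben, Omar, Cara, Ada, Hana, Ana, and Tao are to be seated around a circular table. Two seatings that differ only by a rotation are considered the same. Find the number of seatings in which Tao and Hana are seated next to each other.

Treat {Tao, Hana} as one unit (2 internal orders) and seat the resulting 7 units around the table: (6)! circular arrangements.
So 2 × (6)! = 2 × 720 = 1440.

1440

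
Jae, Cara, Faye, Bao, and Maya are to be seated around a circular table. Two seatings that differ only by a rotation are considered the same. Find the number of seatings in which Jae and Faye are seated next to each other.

12

Glue Jae and Faye into a block (2 internal orders). Seating 4 units around a circle gives (3)! arrangements.
So 2 × (3)! = 2 × 6 = 12.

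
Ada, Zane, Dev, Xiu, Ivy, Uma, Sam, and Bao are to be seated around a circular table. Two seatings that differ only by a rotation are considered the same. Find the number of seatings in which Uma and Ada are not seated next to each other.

Without the restriction there are (7)! = 5040 seatings.
Seatings with Uma beside Ada: treat them as a block with 2 internal orders, giving 2 × (6)! = 1440.
Subtracting, 5040 − 1440 = 3600.

3600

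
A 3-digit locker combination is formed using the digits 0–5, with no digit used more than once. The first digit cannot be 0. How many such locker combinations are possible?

The first digit has 6−1 = 5 choices (anything except 0).
The remaining 2 digits are filled from the other 5 symbols without repetition: 5 × 4 = 20.
Total: 5 × 20 = 100.

100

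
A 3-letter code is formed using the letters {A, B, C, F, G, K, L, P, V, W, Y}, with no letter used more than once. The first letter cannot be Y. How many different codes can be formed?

The first letter has 11−1 = 10 choices (anything except Y).
The remaining 2 letters are filled from the other 10 symbols without repetition: 10 × 9 = 90.
Total: 10 × 90 = 900.

900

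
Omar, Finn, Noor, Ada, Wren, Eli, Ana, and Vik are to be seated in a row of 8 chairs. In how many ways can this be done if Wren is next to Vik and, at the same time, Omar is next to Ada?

2880

Treat {Wren,Vik} as one block (2 orders) and {Omar,Ada} as another (2 orders).
That leaves 6 units to arrange: 2 × 2 × 6! = 4 × 720 = 2880.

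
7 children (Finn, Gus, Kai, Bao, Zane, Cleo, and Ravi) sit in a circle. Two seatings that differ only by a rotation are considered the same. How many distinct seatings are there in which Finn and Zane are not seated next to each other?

480

All circular seatings of 7 people number (6)! = 720.
Those with Finn next to Zane: fuse the pair into one unit and seat 6 units around a circle — 2·(5)! = 240.
Subtracting, 720 − 240 = 480.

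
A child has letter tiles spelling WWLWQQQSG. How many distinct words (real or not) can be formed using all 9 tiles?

The 9 letters of WWLWQQQSG have repeats: Q appearing 3 times and W appearing 3 times.
Dividing 9! = 362880 by 3!·3! = 36 for the repeated letters gives 10080.

10080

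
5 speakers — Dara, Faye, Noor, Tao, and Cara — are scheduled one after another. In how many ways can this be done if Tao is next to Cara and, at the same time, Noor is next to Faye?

Treat {Tao,Cara} as one block (2 orders) and {Noor,Faye} as another (2 orders).
That leaves 3 units to arrange: 2 × 2 × 3! = 4 × 6 = 24.

24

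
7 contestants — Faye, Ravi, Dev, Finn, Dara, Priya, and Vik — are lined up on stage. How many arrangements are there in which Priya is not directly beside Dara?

3600

Of the 7! = 5040 arrangements, those with Priya and Dara adjacent number 2 × 6! = 1440 (treat the pair as a block with 2 internal orders).
Complementary counting: 5040 − 1440 = 3600.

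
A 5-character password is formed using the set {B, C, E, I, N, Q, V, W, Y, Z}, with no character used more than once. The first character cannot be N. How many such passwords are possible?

27216

The first character has 10−1 = 9 choices (anything except N).
The remaining 4 characters are filled from the other 9 symbols without repetition: 9 × 8 × 7 × 6 = 3024.
Total: 9 × 3024 = 27216.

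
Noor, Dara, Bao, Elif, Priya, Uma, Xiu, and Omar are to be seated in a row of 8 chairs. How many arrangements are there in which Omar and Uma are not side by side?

There are 8! = 40320 arrangements in all. If Omar and Uma are adjacent, merging them into one block gives 2·(7)! = 10080 arrangements.
So 40320 − 10080 = 30240 arrangements keep them apart.

30240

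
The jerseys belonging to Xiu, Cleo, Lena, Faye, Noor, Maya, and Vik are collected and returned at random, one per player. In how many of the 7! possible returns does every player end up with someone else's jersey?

Let Aᵢ be the assignments in which player i gets their old jersey. We want the size of the complement of A₁∪…∪A_7.
By inclusion–exclusion this is Σ_{j=0}^{7} (−1)^j C(7,j)·(7−j)!.
Computing: 5040 − 5040 + 2520 − 840 + 210 − 42 + 7 − 1 = 1854.

1854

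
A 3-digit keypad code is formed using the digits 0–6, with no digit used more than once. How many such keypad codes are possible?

With no repetition, fill the 3 digits in order: 7 choices, then 6, down to 5.
7 × 6 × 5 = 210.

210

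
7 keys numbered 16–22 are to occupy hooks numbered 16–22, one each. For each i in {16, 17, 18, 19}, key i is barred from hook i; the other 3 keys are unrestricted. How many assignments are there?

Let Aᵢ (for 16 ≤ i ≤ 19) be the placements that put key i in its forbidden hook. Any j of these fix j positions, leaving (7−j)! ways to fill the rest, and there are C(4,j) ways to pick which j.
By inclusion–exclusion, the number of valid placements is Σ_{j=0}^{4} (−1)^j C(4,j)·(7−j)!.
Computing: 5040 − 2880 + 720 − 96 + 6 = 2790.

2790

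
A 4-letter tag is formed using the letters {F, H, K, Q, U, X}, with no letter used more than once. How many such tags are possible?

This is a permutation of 4 out of 6: P(6,4) = 6!/2!.
6 × 5 × 4 × 3 = 360.

360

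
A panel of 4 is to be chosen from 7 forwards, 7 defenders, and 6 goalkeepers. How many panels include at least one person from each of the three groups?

Unrestricted: C(20,4) = 4845 ways to pick any 4 of the 20.
Selections missing a whole group: no forwards → C(13,4) = 715; no defenders → C(13,4) = 715; no goalkeepers → C(14,4) = 1001.
Add back selections omitting two groups (i.e. drawn from a single group): C(7,4) + C(7,4) + C(6,4) = 85.
By inclusion–exclusion: 4845 − 2431 + 85 = 2499.

2499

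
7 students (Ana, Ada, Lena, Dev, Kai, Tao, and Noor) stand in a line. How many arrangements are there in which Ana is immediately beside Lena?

1440

Place the 5 others and the Ana-Lena pair as 6 objects in a line; the pair has 2 internal arrangements.
So the count is 2·(6)! = 1440.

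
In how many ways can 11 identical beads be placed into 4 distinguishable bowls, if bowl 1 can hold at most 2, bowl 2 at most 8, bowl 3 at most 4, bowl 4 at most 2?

35

Without the upper bounds there are C(14,3) = 364 ways to split 11 among 4 bowls.
Subtract solutions that violate a single cap (substitute x_i' = x_i − (cap_i+1)): x_1 ≥ 3 gives C(11,3) = 165; x_2 ≥ 9 gives C(5,3) = 10; x_3 ≥ 5 gives C(9,3) = 84; x_4 ≥ 3 gives C(11,3) = 165. Together 424.
Add back pairs where two caps are both exceeded: 0 + 20 + 56 + 0 + 0 + 20 = 96.
Subtract triples: 0 + 0 + 1 + 0 = 1.
By inclusion–exclusion the count is 364 − 424 + 96 − 1 = 35.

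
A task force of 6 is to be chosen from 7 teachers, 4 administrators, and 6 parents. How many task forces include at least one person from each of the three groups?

9996

Total 6-person selections from all 17: C(17,6) = 12376.
Selections missing a whole group: no teachers → C(10,6) = 210; no administrators → C(13,6) = 1716; no parents → C(11,6) = 462.
Add back selections omitting two groups (i.e. drawn from a single group): C(7,6) + C(4,6) + C(6,6) = 8.
By inclusion–exclusion: 12376 − 2388 + 8 = 9996.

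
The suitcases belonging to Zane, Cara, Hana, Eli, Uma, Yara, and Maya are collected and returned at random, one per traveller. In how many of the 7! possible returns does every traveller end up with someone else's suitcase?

Let Aᵢ be the assignments in which traveller i gets their own suitcase. We want the size of the complement of A₁∪…∪A_7.
By inclusion–exclusion this is Σ_{j=0}^{7} (−1)^j C(7,j)·(7−j)!.
Computing: 5040 − 5040 + 2520 − 840 + 210 − 42 + 7 − 1 = 1854.

1854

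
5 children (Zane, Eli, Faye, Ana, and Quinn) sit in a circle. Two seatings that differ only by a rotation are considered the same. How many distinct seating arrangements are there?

24

Around a circle, 5 distinct people have 5!/5 = (4)! = 24 rotationally distinct seatings.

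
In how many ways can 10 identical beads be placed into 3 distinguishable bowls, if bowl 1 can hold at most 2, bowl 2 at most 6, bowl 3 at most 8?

18

Ignoring the caps, the number of non-negative solutions to x_1+…+x_3 = 10 is C(12,2) = 66.
Subtract solutions that violate a single cap (substitute x_i' = x_i − (cap_i+1)): x_1 ≥ 3 gives C(9,2) = 36; x_2 ≥ 7 gives C(5,2) = 10; x_3 ≥ 9 gives C(3,2) = 3. Together 49.
Add back pairs where two caps are both exceeded: 1 + 0 + 0 = 1.
By inclusion–exclusion the count is 66 − 49 + 1 = 18.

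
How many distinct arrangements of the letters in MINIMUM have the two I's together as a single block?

Treat the 2 copies of I as a single block. The multiset to arrange is then {II, M, M, M, N, U}, 6 items in all.
That gives (6)!/(3!) = 120 arrangements.

120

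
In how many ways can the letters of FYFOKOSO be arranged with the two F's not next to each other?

Total arrangements of FYFOKOSO: 8!/(3!·2!) = 3360.
Arrangements with the F's together: treat FF as one letter, giving (7)!/(3!) = 840.
Subtracting, 3360 − 840 = 2520 arrangements keep the F's apart.

2520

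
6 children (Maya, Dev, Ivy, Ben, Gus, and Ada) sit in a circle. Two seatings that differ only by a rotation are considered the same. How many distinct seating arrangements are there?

Fix one person's seat to break rotational symmetry; the remaining 5 people can be arranged in (5)! = 120 ways.

120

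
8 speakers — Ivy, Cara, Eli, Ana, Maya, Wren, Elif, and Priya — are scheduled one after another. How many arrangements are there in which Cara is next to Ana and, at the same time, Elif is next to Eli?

Treat {Cara,Ana} as one block (2 orders) and {Elif,Eli} as another (2 orders).
That leaves 6 units to arrange: 2 × 2 × 6! = 4 × 720 = 2880.

2880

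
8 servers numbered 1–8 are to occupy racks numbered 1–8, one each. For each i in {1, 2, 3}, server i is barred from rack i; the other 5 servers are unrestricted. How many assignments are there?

Let Aᵢ (for i ∈ {1, 2, 3}) be the placements that put server i in its forbidden rack. Any j of these fix j positions, leaving (8−j)! ways to fill the rest, and there are C(3,j) ways to pick which j.
By inclusion–exclusion, the number of valid placements is Σ_{j=0}^{3} (−1)^j C(3,j)·(8−j)!.
Computing: 40320 − 15120 + 2160 − 120 = 27240.

27240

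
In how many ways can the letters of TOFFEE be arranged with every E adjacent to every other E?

60

Treat the 2 copies of E as a single block. The multiset to arrange is then {EE, F, F, O, T}, 5 items in all.
That gives (5)!/(2!) = 60 arrangements.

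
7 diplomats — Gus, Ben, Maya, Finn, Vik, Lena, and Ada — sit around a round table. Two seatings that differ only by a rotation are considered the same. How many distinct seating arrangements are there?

720

Around a circle, 7 distinct people have 7!/7 = (6)! = 720 rotationally distinct seatings.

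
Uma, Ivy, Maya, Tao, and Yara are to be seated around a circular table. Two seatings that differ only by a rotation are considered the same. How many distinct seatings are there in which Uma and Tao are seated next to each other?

Treat {Uma, Tao} as one unit (2 internal orders) and seat the resulting 4 units around the table: (3)! circular arrangements.
So 2 × (3)! = 2 × 6 = 12.

12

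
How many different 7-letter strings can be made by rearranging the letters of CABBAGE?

1260

CABBAGE has 7 letters with A appearing twice and B appearing twice.
So there are 7! / (2!·2!) = 1260 distinguishable arrangements.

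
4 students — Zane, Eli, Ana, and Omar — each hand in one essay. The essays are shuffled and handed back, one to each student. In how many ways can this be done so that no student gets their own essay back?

Let Aᵢ be the assignments in which student i gets their own essay. We want the size of the complement of A₁∪…∪A_4.
By inclusion–exclusion this is Σ_{j=0}^{4} (−1)^j C(4,j)·(4−j)!.
Computing: 24 − 24 + 12 − 4 + 1 = 9.

9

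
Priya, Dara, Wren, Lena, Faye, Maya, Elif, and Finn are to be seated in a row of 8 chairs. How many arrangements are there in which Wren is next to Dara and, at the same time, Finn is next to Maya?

Treat {Wren,Dara} as one block (2 orders) and {Finn,Maya} as another (2 orders).
That leaves 6 units to arrange: 2 × 2 × 6! = 4 × 720 = 2880.

2880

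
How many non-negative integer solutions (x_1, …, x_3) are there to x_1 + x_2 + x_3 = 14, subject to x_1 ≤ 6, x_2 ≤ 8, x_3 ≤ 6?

28

By stars and bars, unrestricted non-negative solutions to x_1+…+x_3 = 14 number C(14+2,2) = 120.
Subtract solutions that violate a single cap (substitute x_i' = x_i − (cap_i+1)): x_1 ≥ 7 gives C(9,2) = 36; x_2 ≥ 9 gives C(7,2) = 21; x_3 ≥ 7 gives C(9,2) = 36. Together 93.
Add back pairs where two caps are both exceeded: 0 + 1 + 0 = 1.
By inclusion–exclusion the count is 120 − 93 + 1 = 28.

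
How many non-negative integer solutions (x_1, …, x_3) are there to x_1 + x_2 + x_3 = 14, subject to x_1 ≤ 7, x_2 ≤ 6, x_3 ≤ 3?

Without the upper bounds there are C(16,2) = 120 ways to split 14 among 3 variables.
Subtract solutions that violate a single cap (substitute x_i' = x_i − (cap_i+1)): x_1 ≥ 8 gives C(8,2) = 28; x_2 ≥ 7 gives C(9,2) = 36; x_3 ≥ 4 gives C(12,2) = 66. Together 130.
Add back pairs where two caps are both exceeded: 0 + 6 + 10 = 16.
By inclusion–exclusion the count is 120 − 130 + 16 = 6.

6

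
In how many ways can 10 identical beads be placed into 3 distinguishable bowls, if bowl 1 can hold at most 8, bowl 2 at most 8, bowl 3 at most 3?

32

Without the upper bounds there are C(12,2) = 66 ways to split 10 among 3 bowls.
Subtract solutions that violate a single cap (substitute x_i' = x_i − (cap_i+1)): x_1 ≥ 9 gives C(3,2) = 3; x_2 ≥ 9 gives C(3,2) = 3; x_3 ≥ 4 gives C(8,2) = 28. Together 34.
No two caps can be exceeded simultaneously, so the pair terms are all 0.
By inclusion–exclusion the count is 66 − 34 + 0 = 32.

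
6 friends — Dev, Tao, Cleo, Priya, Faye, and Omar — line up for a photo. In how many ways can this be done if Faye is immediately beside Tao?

Place the 4 others and the Faye-Tao pair as 5 objects in a line; the pair has 2 internal arrangements.
So the count is 2·(5)! = 240.

240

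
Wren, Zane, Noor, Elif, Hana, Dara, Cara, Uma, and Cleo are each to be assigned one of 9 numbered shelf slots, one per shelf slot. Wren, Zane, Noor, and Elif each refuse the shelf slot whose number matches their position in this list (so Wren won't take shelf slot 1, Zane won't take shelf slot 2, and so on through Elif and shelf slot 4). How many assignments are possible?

Let Aᵢ (for 1 ≤ i ≤ 4) be the placements that put person i in their forbidden shelf slot. Any j of these fix j positions, leaving (9−j)! ways to fill the rest, and there are C(4,j) ways to pick which j.
By inclusion–exclusion, the number of valid placements is Σ_{j=0}^{4} (−1)^j C(4,j)·(9−j)!.
Computing: 362880 − 161280 + 30240 − 2880 + 120 = 229080.

229080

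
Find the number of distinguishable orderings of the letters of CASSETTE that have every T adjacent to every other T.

1260

Treat the 2 copies of T as a single block. The multiset to arrange is then {TT, A, C, E, E, S, S}, 7 items in all.
That gives (7)!/(2!·2!) = 1260 arrangements.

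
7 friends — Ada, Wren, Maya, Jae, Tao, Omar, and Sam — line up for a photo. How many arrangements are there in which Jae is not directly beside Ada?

There are 7! = 5040 arrangements in all. If Jae and Ada are adjacent, merging them into one block gives 2·(6)! = 1440 arrangements.
So 5040 − 1440 = 3600 arrangements keep them apart.

3600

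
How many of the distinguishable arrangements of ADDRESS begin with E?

180

Fix E in the first position and arrange the remaining 6 letters.
Those 6 letters have D appearing twice and S appearing twice, giving (6)!/(2!·2!) = 180.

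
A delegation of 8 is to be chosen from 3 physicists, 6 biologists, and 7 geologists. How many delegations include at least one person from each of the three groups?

11529

With no constraint there are C(16,8) = 12870 possible selections.
Subtract selections that omit an entire group: no physicists → C(13,8) = 1287; no biologists → C(10,8) = 45; no geologists → C(9,8) = 9.
Add back selections omitting two groups (i.e. drawn from a single group): C(3,8) + C(6,8) + C(7,8) = 0.
By inclusion–exclusion: 12870 − 1341 + 0 = 11529.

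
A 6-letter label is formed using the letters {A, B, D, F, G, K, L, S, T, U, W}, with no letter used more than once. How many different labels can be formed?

332640

Choose and order 6 of the 11 symbols: the first letter has 11 options, the next 10, and so on down to 6.
11 × 10 × 9 × 8 × 7 × 6 = 332640.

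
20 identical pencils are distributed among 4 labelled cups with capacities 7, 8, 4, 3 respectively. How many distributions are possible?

10

By stars and bars, unrestricted non-negative solutions to x_1+…+x_4 = 20 number C(20+3,3) = 1771.
Subtract solutions that violate a single cap (substitute x_i' = x_i − (cap_i+1)): x_1 ≥ 8 gives C(15,3) = 455; x_2 ≥ 9 gives C(14,3) = 364; x_3 ≥ 5 gives C(18,3) = 816; x_4 ≥ 4 gives C(19,3) = 969. Together 2604.
Add back pairs where two caps are both exceeded: 20 + 120 + 165 + 84 + 120 + 364 = 873.
Subtract triples: 0 + 0 + 20 + 10 = 30.
By inclusion–exclusion the count is 1771 − 2604 + 873 − 30 = 10.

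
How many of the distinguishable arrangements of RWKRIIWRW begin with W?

Fix W in the first position and arrange the remaining 8 letters.
Those 8 letters have I appearing twice, R appearing 3 times, and W appearing twice, giving (8)!/(3!·2!·2!) = 1680.

1680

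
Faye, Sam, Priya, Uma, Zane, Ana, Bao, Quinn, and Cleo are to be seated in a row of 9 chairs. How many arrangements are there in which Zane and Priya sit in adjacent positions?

80640

Treat {Zane, Priya} as a single unit. There are 8 units to order, and the pair itself can be ordered 2 ways.
So the count is 2·(8)! = 80640.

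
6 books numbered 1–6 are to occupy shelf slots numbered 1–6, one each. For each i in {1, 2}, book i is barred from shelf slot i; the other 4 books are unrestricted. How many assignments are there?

504

Let Aᵢ (for i ∈ {1, 2}) be the placements that put book i in its forbidden shelf slot. Any j of these fix j positions, leaving (6−j)! ways to fill the rest, and there are C(2,j) ways to pick which j.
By inclusion–exclusion, the number of valid placements is Σ_{j=0}^{2} (−1)^j C(2,j)·(6−j)!.
Computing: 720 − 240 + 24 = 504.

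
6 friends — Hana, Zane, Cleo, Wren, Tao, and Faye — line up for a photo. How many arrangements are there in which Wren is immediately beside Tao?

240

Place the 4 others and the Wren-Tao pair as 5 objects in a line; the pair has 2 internal arrangements.
That gives 2 × 5! = 2 × 120 = 240.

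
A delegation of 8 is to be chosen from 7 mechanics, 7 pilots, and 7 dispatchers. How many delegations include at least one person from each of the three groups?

With no constraint there are C(21,8) = 203490 possible selections.
Subtract selections that omit an entire group: no mechanics → C(14,8) = 3003; no pilots → C(14,8) = 3003; no dispatchers → C(14,8) = 3003.
Add back selections omitting two groups (i.e. drawn from a single group): C(7,8) + C(7,8) + C(7,8) = 0.
By inclusion–exclusion: 203490 − 9009 + 0 = 194481.

194481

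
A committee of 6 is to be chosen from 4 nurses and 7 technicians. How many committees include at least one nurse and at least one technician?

Unrestricted: C(11,6) = 462 ways to pick any 6 of the 11.
Subtract selections that omit an entire group: no nurses → C(7,6) = 7; no technicians → C(4,6) = 0.
Both groups omitted at once is impossible, so 462 − 7 = 455.

455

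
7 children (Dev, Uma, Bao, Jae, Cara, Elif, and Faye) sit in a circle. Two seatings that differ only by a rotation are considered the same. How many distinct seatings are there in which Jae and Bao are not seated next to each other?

480

All circular seatings of 7 people number (6)! = 720.
Seatings with Jae beside Bao: treat them as a block with 2 internal orders, giving 2 × (5)! = 240.
Subtracting, 720 − 240 = 480.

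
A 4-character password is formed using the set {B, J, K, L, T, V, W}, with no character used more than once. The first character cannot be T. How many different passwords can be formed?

720

The first character has 7−1 = 6 choices (anything except T).
The remaining 3 characters are filled from the other 6 symbols without repetition: 6 × 5 × 4 = 120.
Total: 6 × 120 = 720.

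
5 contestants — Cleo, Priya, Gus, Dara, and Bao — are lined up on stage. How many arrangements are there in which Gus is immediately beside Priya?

Place the 3 others and the Gus-Priya pair as 4 objects in a line; the pair has 2 internal arrangements.
So the count is 2·(4)! = 48.

48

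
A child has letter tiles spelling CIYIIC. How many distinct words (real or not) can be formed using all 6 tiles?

60

CIYIIC has 6 letters with C appearing twice and I appearing 3 times.
So there are 6! / (3!·2!) = 60 distinguishable arrangements.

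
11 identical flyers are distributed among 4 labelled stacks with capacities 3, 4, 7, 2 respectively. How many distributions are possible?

41

Without the upper bounds there are C(14,3) = 364 ways to split 11 among 4 stacks.
Subtract solutions that violate a single cap (substitute x_i' = x_i − (cap_i+1)): x_1 ≥ 4 gives C(10,3) = 120; x_2 ≥ 5 gives C(9,3) = 84; x_3 ≥ 8 gives C(6,3) = 20; x_4 ≥ 3 gives C(11,3) = 165. Together 389.
Add back pairs where two caps are both exceeded: 10 + 0 + 35 + 0 + 20 + 1 = 66.
By inclusion–exclusion the count is 364 − 389 + 66 = 41.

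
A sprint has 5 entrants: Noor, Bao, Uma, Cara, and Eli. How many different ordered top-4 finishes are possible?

This is an ordered selection of 4 from 5: P(5,4).
That gives 5 × 4 × 3 × 2 = 120.

120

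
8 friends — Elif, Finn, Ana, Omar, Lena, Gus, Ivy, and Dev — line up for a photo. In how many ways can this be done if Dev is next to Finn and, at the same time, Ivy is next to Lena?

2880

Treat {Dev,Finn} as one block (2 orders) and {Ivy,Lena} as another (2 orders).
That leaves 6 units to arrange: 2 × 2 × 6! = 4 × 720 = 2880.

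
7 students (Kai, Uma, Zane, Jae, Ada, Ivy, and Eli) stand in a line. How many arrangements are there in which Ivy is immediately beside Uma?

1440

Place the 5 others and the Ivy-Uma pair as 6 objects in a line; the pair has 2 internal arrangements.
So the count is 2·(6)! = 1440.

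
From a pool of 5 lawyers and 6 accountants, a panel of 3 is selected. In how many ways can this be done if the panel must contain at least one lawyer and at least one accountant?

Total 3-person selections from all 11: C(11,3) = 165.
Selections missing a whole group: no lawyers → C(6,3) = 20; no accountants → C(5,3) = 10.
Both groups omitted at once is impossible, so 165 − 30 = 135.

135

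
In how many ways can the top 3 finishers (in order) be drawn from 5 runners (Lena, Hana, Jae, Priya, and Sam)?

60

This is an ordered selection of 3 from 5: P(5,3).
That gives 5 × 4 × 3 = 60.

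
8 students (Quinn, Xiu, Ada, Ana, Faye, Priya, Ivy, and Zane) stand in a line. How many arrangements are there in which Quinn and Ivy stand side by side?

10080

Place the 6 others and the Quinn-Ivy pair as 7 objects in a line; the pair has 2 internal arrangements.
So the count is 2·(7)! = 10080.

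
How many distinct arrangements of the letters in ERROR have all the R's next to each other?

Treat the 3 copies of R as a single block. The multiset to arrange is then {RRR, E, O}, 3 items in all.
All 3 items are distinct, so there are (3)! = 6 arrangements.

6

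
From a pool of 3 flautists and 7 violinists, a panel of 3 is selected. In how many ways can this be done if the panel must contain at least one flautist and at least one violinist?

Unrestricted: C(10,3) = 120 ways to pick any 3 of the 10.
Selections missing a whole group: no flautists → C(7,3) = 35; no violinists → C(3,3) = 1.
Both groups omitted at once is impossible, so 120 − 36 = 84.

84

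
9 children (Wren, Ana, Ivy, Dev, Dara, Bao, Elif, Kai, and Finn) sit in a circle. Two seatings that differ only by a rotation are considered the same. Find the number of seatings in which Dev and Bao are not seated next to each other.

All circular seatings of 9 people number (8)! = 40320.
Seatings with Dev beside Bao: treat them as a block with 2 internal orders, giving 2 × (7)! = 10080.
Subtracting, 40320 − 10080 = 30240.

30240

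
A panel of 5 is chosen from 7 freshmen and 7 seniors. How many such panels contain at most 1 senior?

Split by how many seniors are chosen (0 through 1).
Sum: C(7,0)·C(7,5) + C(7,1)·C(7,4) = 21 + 245 = 266.

266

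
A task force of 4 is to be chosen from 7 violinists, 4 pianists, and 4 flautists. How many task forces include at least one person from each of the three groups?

672

Unrestricted: C(15,4) = 1365 ways to pick any 4 of the 15.
Subtract selections that omit an entire group: no violinists → C(8,4) = 70; no pianists → C(11,4) = 330; no flautists → C(11,4) = 330.
Add back selections omitting two groups (i.e. drawn from a single group): C(7,4) + C(4,4) + C(4,4) = 37.
By inclusion–exclusion: 1365 − 730 + 37 = 672.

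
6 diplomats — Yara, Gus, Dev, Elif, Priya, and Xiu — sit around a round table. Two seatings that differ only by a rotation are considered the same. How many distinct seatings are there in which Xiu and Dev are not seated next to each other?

72

Without the restriction there are (5)! = 120 seatings.
Those with Xiu next to Dev: fuse the pair into one unit and seat 5 units around a circle — 2·(4)! = 48.
Subtracting, 120 − 48 = 72.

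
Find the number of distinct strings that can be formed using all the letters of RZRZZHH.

The 7 letters of RZRZZHH have repeats: H appearing twice, R appearing twice, and Z appearing 3 times.
Dividing 7! = 5040 by 3!·2!·2! = 24 for the repeated letters gives 210.

210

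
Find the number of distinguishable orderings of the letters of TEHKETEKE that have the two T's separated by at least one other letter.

2940

Total arrangements of TEHKETEKE: 9!/(4!·2!·2!) = 3780.
Arrangements with the T's together: treat TT as one letter, giving (8)!/(4!·2!) = 840.
Subtracting, 3780 − 840 = 2940 arrangements keep the T's apart.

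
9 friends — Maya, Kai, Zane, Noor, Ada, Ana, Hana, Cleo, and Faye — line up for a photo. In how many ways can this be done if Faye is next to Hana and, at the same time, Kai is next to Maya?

Treat {Faye,Hana} as one block (2 orders) and {Kai,Maya} as another (2 orders).
That leaves 7 units to arrange: 2 × 2 × 7! = 4 × 5040 = 20160.

20160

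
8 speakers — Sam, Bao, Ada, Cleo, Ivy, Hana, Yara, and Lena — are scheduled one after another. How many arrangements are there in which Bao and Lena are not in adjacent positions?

Of the 8! = 40320 arrangements, those with Bao and Lena adjacent number 2 × 7! = 10080 (treat the pair as a block with 2 internal orders).
Complementary counting: 40320 − 10080 = 30240.

30240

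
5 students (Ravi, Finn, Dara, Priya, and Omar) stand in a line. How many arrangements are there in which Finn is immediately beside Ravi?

Place the 3 others and the Finn-Ravi pair as 4 objects in a line; the pair has 2 internal arrangements.
So the count is 2·(4)! = 48.

48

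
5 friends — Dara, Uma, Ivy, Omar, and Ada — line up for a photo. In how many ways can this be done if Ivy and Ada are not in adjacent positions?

Of the 5! = 120 arrangements, those with Ivy and Ada adjacent number 2 × 4! = 48 (treat the pair as a block with 2 internal orders).
Complementary counting: 120 − 48 = 72.

72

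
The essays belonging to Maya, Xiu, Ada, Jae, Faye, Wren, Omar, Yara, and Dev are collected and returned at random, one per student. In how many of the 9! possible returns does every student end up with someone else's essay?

133496

Let Aᵢ be the assignments in which student i gets their own essay. We want the size of the complement of A₁∪…∪A_9.
By inclusion–exclusion this is Σ_{j=0}^{9} (−1)^j C(9,j)·(9−j)!.
Computing: 362880 − 362880 + 181440 − 60480 + 15120 − 3024 + 504 − 72 + 9 − 1 = 133496.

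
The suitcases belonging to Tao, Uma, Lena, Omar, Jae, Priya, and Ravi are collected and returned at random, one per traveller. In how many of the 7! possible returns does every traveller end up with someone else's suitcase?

1854

Let Aᵢ be the assignments in which traveller i gets their own suitcase. We want the size of the complement of A₁∪…∪A_7.
By inclusion–exclusion this is Σ_{j=0}^{7} (−1)^j C(7,j)·(7−j)!.
Computing: 5040 − 5040 + 2520 − 840 + 210 − 42 + 7 − 1 = 1854.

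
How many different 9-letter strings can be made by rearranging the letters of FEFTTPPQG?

Letter multiplicities in FEFTTPPQG: E×1, F×2, G×1, P×2, Q×1, T×2.
Dividing 9! = 362880 by 2!·2!·2! = 8 for the repeated letters gives 45360.

45360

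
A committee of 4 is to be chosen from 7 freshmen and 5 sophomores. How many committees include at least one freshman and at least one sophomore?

Unrestricted: C(12,4) = 495 ways to pick any 4 of the 12.
Selections missing a whole group: no freshmen → C(5,4) = 5; no sophomores → C(7,4) = 35.
Both groups omitted at once is impossible, so 495 − 40 = 455.

455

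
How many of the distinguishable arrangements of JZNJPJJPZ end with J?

Fix J in the last position and arrange the remaining 8 letters.
Those 8 letters have J appearing 3 times, P appearing twice, and Z appearing twice, giving (8)!/(3!·2!·2!) = 1680.

1680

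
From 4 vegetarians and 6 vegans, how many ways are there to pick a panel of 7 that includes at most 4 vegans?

80

Split by how many vegans are chosen (0 through 4).
Sum: C(6,0)·C(4,7) + C(6,1)·C(4,6) + C(6,2)·C(4,5) + C(6,3)·C(4,4) + C(6,4)·C(4,3) = 0 + 0 + 0 + 20 + 60 = 80.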